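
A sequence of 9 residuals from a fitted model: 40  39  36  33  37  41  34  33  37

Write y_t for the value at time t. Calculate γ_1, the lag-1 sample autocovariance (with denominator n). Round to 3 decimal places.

Mean ȳ = (40 + 39 + 36 + 33 + 37 + 41 + 34 + 33 + 37)/9 = 36.6667
Σ_{t=1}^{8}(y_t−ȳ)(y_{t+1}−ȳ) = 5.8889
γ_1 = 5.8889 / 9 = 0.654

0.654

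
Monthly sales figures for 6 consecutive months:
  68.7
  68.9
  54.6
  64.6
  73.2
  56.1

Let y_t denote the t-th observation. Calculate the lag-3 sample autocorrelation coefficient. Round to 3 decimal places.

Mean ȳ = (68.7 + 68.9 + 54.6 + 64.6 + 73.2 + 56.1)/6 = 64.3500
Deviations from mean: 4.3500, 4.5500, -9.7500, 0.2500, 8.8500, -8.2500
Σ(y_t−ȳ)(y_{t+3}−ȳ) = (1.0875) + (40.2675) + (80.4375) = 121.7925
Denominator Σ(y_t−ȳ)² = 281.1350
r_3 = 121.7925 / 281.1350 = 0.433

0.433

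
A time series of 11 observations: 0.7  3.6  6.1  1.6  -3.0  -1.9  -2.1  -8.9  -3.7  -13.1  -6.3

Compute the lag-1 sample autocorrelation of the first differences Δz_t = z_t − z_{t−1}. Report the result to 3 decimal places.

First differences Δz: 2.9, 2.5, -4.5, -4.6, 1.1, -0.2, -6.8, 5.2, -9.4, 6.8
Mean of differences = -0.7000
Numerator Σ(Δz_t−Δz̄)(Δz_{t+1}−Δz̄) = -147.5600
Denominator Σ(Δz_t−Δz̄)² = 260.3000
r_1(Δz) = -147.5600 / 260.3000 = -0.567

-0.567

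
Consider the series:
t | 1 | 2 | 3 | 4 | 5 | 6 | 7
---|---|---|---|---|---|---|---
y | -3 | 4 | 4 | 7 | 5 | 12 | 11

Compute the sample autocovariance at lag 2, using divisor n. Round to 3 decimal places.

Mean ȳ = (-3 + 4 + 4 + 7 + 5 + 12 + 11)/7 = 5.7143
Σ_{t=1}^{5}(y_t−ȳ)(y_{t+2}−ȳ) = 18.2653
γ_2 = 18.2653 / 7 = 2.609

2.609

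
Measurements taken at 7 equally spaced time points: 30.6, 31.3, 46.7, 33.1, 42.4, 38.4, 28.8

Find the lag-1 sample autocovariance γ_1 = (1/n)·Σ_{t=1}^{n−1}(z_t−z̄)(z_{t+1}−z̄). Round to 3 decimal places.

-10.749

Mean z̄ = (30.6 + 31.3 + 46.7 + 33.1 + 42.4 + 38.4 + 28.8)/7 = 35.9000
Σ_{t=1}^{6}(z_t−z̄)(z_{t+1}−z̄) = -75.2400
γ_1 = -75.2400 / 7 = -10.749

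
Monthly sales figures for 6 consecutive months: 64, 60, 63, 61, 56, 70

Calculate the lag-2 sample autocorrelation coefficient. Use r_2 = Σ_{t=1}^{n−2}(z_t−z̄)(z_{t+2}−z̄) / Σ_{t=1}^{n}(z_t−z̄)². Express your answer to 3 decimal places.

-0.093

Mean z̄ = (64 + 60 + 63 + 61 + 56 + 70)/6 = 62.3333
Deviations from mean: 1.6667, -2.3333, 0.6667, -1.3333, -6.3333, 7.6667
Σ(z_t−z̄)(z_{t+2}−z̄) = (1.1111) + (3.1111) + (-4.2222) + (-10.2222) = -10.2222
Denominator Σ(z_t−z̄)² = 109.3333
r_2 = -10.2222 / 109.3333 = -0.093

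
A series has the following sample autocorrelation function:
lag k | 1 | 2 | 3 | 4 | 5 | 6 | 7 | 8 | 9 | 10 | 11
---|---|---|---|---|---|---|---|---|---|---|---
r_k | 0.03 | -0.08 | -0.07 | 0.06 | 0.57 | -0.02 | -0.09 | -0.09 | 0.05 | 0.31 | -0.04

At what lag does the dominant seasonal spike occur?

The largest autocorrelation is r_5 = 0.57, with a weaker echo at lag 10 (0.31); the remaining lags stay at or below 0.06.
The dominant spike at lag 5 indicates a seasonal period of 5.

5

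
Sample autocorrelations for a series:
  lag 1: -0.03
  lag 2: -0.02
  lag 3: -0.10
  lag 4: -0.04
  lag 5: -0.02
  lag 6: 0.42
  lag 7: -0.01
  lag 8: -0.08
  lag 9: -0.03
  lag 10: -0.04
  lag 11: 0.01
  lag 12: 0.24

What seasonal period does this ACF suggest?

The largest autocorrelation is r_6 = 0.42, with a weaker echo at lag 12 (0.24); the remaining lags stay at or below 0.01.
The dominant spike at lag 6 indicates a seasonal period of 6.

6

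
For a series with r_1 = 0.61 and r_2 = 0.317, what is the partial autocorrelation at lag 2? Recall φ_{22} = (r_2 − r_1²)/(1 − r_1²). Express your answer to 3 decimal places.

φ_{22} = (r_2 − r_1²) / (1 − r_1²)
r_1² = (0.61)² = 0.3721
Numerator = 0.317 − 0.3721 = -0.0551; denominator = 1 − 0.3721 = 0.6279
φ_{22} = -0.0551 / 0.6279 = -0.088

-0.088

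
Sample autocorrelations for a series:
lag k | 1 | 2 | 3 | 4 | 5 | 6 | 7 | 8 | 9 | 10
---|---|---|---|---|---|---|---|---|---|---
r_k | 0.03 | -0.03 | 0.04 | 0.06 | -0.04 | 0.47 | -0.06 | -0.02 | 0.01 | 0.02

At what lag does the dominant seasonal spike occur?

The largest autocorrelation is r_6 = 0.47; the remaining lags stay at or below 0.06.
The dominant spike at lag 6 indicates a seasonal period of 6.

6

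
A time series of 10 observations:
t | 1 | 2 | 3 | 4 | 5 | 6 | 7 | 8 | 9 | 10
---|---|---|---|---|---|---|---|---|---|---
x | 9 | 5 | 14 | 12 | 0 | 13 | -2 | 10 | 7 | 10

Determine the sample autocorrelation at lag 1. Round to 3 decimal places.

Mean x̄ = (9 + 5 + 14 + 12 + 0 + 13 − 2 + 10 + 7 + 10)/10 = 7.8000
Numerator Σ_{t=1}^{9}(x_t−x̄)(x_{t+1}−x̄) = -144.0400
Denominator Σ(x_t−x̄)² = 259.6000
r_1 = -144.0400 / 259.6000 = -0.555

-0.555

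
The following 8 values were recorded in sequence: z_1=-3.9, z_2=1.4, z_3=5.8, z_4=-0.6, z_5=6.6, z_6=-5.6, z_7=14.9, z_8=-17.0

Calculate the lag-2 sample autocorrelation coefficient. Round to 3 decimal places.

Mean z̄ = (-3.9 + 1.4 + 5.8 − 0.6 + 6.6 − 5.6 + 14.9 − 17.0)/8 = 0.2000
Deviations from mean: -4.1000, 1.2000, 5.6000, -0.8000, 6.4000, -5.8000, 14.7000, -17.2000
Numerator Σ_{t=1}^{6}(z_t−z̄)(z_{t+2}−z̄) = 210.4000
Denominator Σ(z_t−z̄)² = 636.7800
r_2 = 210.4000 / 636.7800 = 0.330

0.330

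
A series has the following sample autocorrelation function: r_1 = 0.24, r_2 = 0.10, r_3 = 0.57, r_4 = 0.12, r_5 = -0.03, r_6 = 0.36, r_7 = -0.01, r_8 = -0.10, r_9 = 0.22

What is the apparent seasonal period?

The largest autocorrelation is r_3 = 0.57, with a weaker echo at lag 6 (0.36); the remaining lags stay at or below 0.24. The elevated value at lag 1 (0.24), dropping to 0.10 at lag 2, reflects decaying short-term dependence rather than seasonality.
The dominant spike at lag 3 indicates a seasonal period of 3.

3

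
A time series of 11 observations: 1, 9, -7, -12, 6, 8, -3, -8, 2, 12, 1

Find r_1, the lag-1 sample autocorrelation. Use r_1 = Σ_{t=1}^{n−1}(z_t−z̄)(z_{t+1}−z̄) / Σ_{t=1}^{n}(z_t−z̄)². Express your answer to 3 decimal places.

0.033

Mean z̄ = (1 + 9 − 7 − 12 + 6 + 8 − 3 − 8 + 2 + 12 + 1)/11 = 0.8182
Numerator Σ_{t=1}^{10}(z_t−z̄)(z_{t+1}−z̄) = 19.6033
Denominator Σ(z_t−z̄)² = 589.6364
r_1 = 19.6033 / 589.6364 = 0.033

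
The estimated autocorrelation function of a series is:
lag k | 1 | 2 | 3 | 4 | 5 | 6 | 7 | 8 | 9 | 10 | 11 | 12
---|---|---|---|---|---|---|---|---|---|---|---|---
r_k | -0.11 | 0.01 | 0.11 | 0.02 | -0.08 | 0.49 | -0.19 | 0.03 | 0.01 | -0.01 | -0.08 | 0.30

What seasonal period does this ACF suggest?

6

The largest autocorrelation is r_6 = 0.49, with a weaker echo at lag 12 (0.30); the remaining lags stay at or below 0.11.
The dominant spike at lag 6 indicates a seasonal period of 6.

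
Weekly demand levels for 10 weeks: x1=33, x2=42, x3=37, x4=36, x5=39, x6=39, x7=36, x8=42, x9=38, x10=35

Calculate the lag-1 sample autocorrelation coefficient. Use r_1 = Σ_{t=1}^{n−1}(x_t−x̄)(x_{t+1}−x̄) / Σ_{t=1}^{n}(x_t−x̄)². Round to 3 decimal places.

-0.415

Mean x̄ = (33 + 42 + 37 + 36 + 39 + 39 + 36 + 42 + 38 + 35)/10 = 37.7000
Numerator Σ_{t=1}^{9}(x_t−x̄)(x_{t+1}−x̄) = -31.5900
Denominator Σ(x_t−x̄)² = 76.1000
r_1 = -31.5900 / 76.1000 = -0.415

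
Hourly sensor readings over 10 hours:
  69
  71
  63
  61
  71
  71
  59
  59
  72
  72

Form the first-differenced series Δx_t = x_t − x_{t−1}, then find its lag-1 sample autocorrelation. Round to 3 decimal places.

-0.042

First differences Δx: 2, -8, -2, 10, 0, -12, 0, 13, 0
Mean of differences = 0.3333
Numerator Σ(Δx_t−Δx̄)(Δx_{t+1}−Δx̄) = -20.4444
Denominator Σ(Δx_t−Δx̄)² = 484.0000
r_1(Δx) = -20.4444 / 484.0000 = -0.042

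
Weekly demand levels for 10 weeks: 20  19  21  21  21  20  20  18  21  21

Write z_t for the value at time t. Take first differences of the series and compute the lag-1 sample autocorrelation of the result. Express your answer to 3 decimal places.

-0.436

First differences Δz: -1, 2, 0, 0, -1, 0, -2, 3, 0
Mean of differences = 0.1111
Numerator Σ(Δz_t−Δz̄)(Δz_{t+1}−Δz̄) = -8.2346
Denominator Σ(Δz_t−Δz̄)² = 18.8889
r_1(Δz) = -8.2346 / 18.8889 = -0.436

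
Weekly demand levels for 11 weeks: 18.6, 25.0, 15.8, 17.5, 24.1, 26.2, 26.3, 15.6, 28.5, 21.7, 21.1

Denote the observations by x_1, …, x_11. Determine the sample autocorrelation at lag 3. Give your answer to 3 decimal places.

Mean x̄ = (18.6 + 25.0 + 15.8 + 17.5 + 24.1 + 26.2 + 26.3 + 15.6 + 28.5 + 21.7 + 21.1)/11 = 21.8545
Numerator Σ_{t=1}^{8}(x_t−x̄)(x_{t+3}−x̄) = -5.5671
Denominator Σ(x_t−x̄)² = 203.6673
r_3 = -5.5671 / 203.6673 = -0.027

-0.027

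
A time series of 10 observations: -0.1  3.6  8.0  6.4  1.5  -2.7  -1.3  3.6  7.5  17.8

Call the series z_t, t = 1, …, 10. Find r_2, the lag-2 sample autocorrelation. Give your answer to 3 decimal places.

Mean z̄ = (-0.1 + 3.6 + 8.0 + 6.4 + 1.5 − 2.7 − 1.3 + 3.6 + 7.5 + 17.8)/10 = 4.4300
Numerator Σ_{t=1}^{8}(z_t−z̄)(z_{t+2}−z̄) = -48.2948
Denominator Σ(z_t−z̄)² = 318.9610
r_2 = -48.2948 / 318.9610 = -0.151

-0.151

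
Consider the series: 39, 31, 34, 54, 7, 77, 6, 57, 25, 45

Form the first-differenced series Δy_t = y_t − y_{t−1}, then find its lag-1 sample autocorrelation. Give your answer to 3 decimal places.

First differences Δy: -8, 3, 20, -47, 70, -71, 51, -32, 20
Mean of differences = 0.6667
Numerator Σ(Δy_t−Δȳ)(Δy_{t+1}−Δȳ) = -15053.4444
Denominator Σ(Δy_t−Δȳ)² = 16644.0000
r_1(Δy) = -15053.4444 / 16644.0000 = -0.904

-0.904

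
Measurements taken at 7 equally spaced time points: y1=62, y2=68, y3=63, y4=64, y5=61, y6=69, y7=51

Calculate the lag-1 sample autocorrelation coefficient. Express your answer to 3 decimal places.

-0.414

Mean ȳ = (62 + 68 + 63 + 64 + 61 + 69 + 51)/7 = 62.5714
Σ(y_t−ȳ)(y_{t+1}−ȳ) = (-3.1020) + (2.3265) + (0.6122) + (-2.2449) + (-10.1020) + (-74.3878) = -86.8980
Denominator Σ(y_t−ȳ)² = 209.7143
r_1 = -86.8980 / 209.7143 = -0.414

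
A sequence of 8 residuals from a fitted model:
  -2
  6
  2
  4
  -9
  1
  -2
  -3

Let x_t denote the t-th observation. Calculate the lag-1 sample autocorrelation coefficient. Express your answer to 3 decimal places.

Mean x̄ = (-2 + 6 + 2 + 4 − 9 + 1 − 2 − 3)/8 = -0.3750
Deviations from mean: -1.6250, 6.3750, 2.3750, 4.3750, -8.6250, 1.3750, -1.6250, -2.6250
Numerator Σ_{t=1}^{7}(x_t−x̄)(x_{t+1}−x̄) = -32.3906
Denominator Σ(x_t−x̄)² = 153.8750
r_1 = -32.3906 / 153.8750 = -0.210

-0.210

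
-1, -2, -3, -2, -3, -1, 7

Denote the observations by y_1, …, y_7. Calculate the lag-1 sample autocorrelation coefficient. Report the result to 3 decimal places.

0.104

Mean ȳ = (-1 − 2 − 3 − 2 − 3 − 1 + 7)/7 = -0.7143
Σ(y_t−ȳ)(y_{t+1}−ȳ) = (0.3673) + (2.9388) + (2.9388) + (2.9388) + (0.6531) + (-2.2041) = 7.6327
Denominator Σ(y_t−ȳ)² = 73.4286
r_1 = 7.6327 / 73.4286 = 0.104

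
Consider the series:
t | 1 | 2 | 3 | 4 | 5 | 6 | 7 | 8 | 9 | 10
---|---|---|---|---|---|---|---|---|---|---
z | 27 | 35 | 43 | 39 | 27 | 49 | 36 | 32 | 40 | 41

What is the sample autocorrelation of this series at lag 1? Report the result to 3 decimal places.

-0.295

Mean z̄ = (27 + 35 + 43 + 39 + 27 + 49 + 36 + 32 + 40 + 41)/10 = 36.9000
Numerator Σ_{t=1}^{9}(z_t−z̄)(z_{t+1}−z̄) = -129.5100
Denominator Σ(z_t−z̄)² = 438.9000
r_1 = -129.5100 / 438.9000 = -0.295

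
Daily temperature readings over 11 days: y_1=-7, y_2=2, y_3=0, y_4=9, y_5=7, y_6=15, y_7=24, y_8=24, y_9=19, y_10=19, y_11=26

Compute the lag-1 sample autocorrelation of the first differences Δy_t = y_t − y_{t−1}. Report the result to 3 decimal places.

First differences Δy: 9, -2, 9, -2, 8, 9, 0, -5, 0, 7
Mean of differences = 3.3000
Numerator Σ(Δy_t−Δȳ)(Δy_{t+1}−Δȳ) = -64.9900
Denominator Σ(Δy_t−Δȳ)² = 280.1000
r_1(Δy) = -64.9900 / 280.1000 = -0.232

-0.232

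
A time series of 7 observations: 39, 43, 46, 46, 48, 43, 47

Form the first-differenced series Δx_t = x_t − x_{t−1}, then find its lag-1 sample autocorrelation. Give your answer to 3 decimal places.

-0.333

First differences Δx: 4, 3, 0, 2, -5, 4
Mean of differences = 1.3333
Numerator Σ(Δx_t−Δx̄)(Δx_{t+1}−Δx̄) = -19.7778
Denominator Σ(Δx_t−Δx̄)² = 59.3333
r_1(Δx) = -19.7778 / 59.3333 = -0.333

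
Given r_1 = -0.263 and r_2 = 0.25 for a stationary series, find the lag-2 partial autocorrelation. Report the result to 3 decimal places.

φ_{22} = (r_2 − r_1²) / (1 − r_1²)
r_1² = (-0.263)² = 0.069169
Numerator = 0.25 − 0.0692 = 0.1808; denominator = 1 − 0.0692 = 0.9308
φ_{22} = 0.1808 / 0.9308 = 0.194

0.194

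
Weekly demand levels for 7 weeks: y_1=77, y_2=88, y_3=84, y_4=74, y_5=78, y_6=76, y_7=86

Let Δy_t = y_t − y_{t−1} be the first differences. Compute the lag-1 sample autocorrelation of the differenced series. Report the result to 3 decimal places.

First differences Δy: 11, -4, -10, 4, -2, 10
Mean of differences = 1.5000
Numerator Σ(Δy_t−Δȳ)(Δy_{t+1}−Δȳ) = -56.2500
Denominator Σ(Δy_t−Δȳ)² = 343.5000
r_1(Δy) = -56.2500 / 343.5000 = -0.164

-0.164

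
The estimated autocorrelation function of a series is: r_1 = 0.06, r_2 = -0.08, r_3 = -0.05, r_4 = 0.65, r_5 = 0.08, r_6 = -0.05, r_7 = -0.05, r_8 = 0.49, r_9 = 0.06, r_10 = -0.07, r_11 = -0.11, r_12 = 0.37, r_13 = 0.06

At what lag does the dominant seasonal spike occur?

4

The largest autocorrelation is r_4 = 0.65, with weaker echoes at lags 8 (0.49) and 12 (0.37); the remaining lags stay at or below 0.08.
The dominant spike at lag 4 indicates a seasonal period of 4.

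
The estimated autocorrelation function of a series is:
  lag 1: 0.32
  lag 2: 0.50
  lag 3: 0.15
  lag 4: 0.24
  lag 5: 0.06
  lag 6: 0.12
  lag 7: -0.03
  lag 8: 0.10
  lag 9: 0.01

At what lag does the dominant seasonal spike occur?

2

The largest autocorrelation is r_2 = 0.50; the remaining lags stay at or below 0.32.
The dominant spike at lag 2 indicates a seasonal period of 2.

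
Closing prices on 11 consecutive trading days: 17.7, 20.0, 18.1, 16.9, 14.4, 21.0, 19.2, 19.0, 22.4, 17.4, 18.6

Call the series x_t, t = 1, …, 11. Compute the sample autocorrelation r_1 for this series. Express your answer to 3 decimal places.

Mean x̄ = (17.7 + 20.0 + 18.1 + 16.9 + 14.4 + 21.0 + 19.2 + 19.0 + 22.4 + 17.4 + 18.6)/11 = 18.6091
Numerator Σ_{t=1}^{10}(x_t−x̄)(x_{t+1}−x̄) = -5.4192
Denominator Σ(x_t−x̄)² = 45.7091
r_1 = -5.4192 / 45.7091 = -0.119

-0.119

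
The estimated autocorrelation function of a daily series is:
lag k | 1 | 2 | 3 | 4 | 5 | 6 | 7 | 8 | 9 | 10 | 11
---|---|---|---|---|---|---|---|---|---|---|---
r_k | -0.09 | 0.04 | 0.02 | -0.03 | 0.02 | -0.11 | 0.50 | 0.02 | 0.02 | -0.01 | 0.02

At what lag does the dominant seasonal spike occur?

The largest autocorrelation is r_7 = 0.50; the remaining lags stay at or below 0.04.
The dominant spike at lag 7 indicates a seasonal period of 7.

7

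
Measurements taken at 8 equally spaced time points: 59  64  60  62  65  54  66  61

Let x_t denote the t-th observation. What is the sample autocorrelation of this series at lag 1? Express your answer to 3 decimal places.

Mean x̄ = (59 + 64 + 60 + 62 + 65 + 54 + 66 + 61)/8 = 61.3750
Deviations from mean: -2.3750, 2.6250, -1.3750, 0.6250, 3.6250, -7.3750, 4.6250, -0.3750
Σ(x_t−x̄)(x_{t+1}−x̄) = (-6.2344) + (-3.6094) + (-0.8594) + (2.2656) + (-26.7344) + (-34.1094) + (-1.7344) = -71.0156
Denominator Σ(x_t−x̄)² = 103.8750
r_1 = -71.0156 / 103.8750 = -0.684

-0.684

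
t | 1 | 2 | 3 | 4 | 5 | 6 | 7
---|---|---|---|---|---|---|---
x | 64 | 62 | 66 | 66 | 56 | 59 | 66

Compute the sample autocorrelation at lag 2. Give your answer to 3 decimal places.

Mean x̄ = (64 + 62 + 66 + 66 + 56 + 59 + 66)/7 = 62.7143
Deviations from mean: 1.2857, -0.7143, 3.2857, 3.2857, -6.7143, -3.7143, 3.2857
Σ(x_t−x̄)(x_{t+2}−x̄) = (4.2245) + (-2.3469) + (-22.0612) + (-12.2041) + (-22.0612) = -54.4490
Denominator Σ(x_t−x̄)² = 93.4286
r_2 = -54.4490 / 93.4286 = -0.583

-0.583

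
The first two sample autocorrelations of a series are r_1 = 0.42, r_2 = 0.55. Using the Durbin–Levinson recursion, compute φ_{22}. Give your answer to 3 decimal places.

φ_{22} = (r_2 − r_1²) / (1 − r_1²)
r_1² = (0.42)² = 0.1764
Numerator = 0.55 − 0.1764 = 0.3736; denominator = 1 − 0.1764 = 0.8236
φ_{22} = 0.3736 / 0.8236 = 0.454

0.454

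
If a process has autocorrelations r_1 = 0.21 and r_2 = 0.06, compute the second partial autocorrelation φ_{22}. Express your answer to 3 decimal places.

φ_{22} = (r_2 − r_1²) / (1 − r_1²)
r_1² = (0.21)² = 0.0441
Numerator = 0.06 − 0.0441 = 0.0159; denominator = 1 − 0.0441 = 0.9559
φ_{22} = 0.0159 / 0.9559 = 0.017

0.017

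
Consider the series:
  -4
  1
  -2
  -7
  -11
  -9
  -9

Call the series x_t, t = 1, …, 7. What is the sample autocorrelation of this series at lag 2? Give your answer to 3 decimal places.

Mean x̄ = (-4 + 1 − 2 − 7 − 11 − 9 − 9)/7 = -5.8571
Deviations from mean: 1.8571, 6.8571, 3.8571, -1.1429, -5.1429, -3.1429, -3.1429
Σ(x_t−x̄)(x_{t+2}−x̄) = (7.1633) + (-7.8367) + (-19.8367) + (3.5918) + (16.1633) = -0.7551
Denominator Σ(x_t−x̄)² = 112.8571
r_2 = -0.7551 / 112.8571 = -0.007

-0.007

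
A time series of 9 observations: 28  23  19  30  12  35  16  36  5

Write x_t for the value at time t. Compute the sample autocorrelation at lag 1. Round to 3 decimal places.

-0.717

Mean x̄ = (28 + 23 + 19 + 30 + 12 + 35 + 16 + 36 + 5)/9 = 22.6667
Numerator Σ_{t=1}^{8}(x_t−x̄)(x_{t+1}−x̄) = -642.7778
Denominator Σ(x_t−x̄)² = 896.0000
r_1 = -642.7778 / 896.0000 = -0.717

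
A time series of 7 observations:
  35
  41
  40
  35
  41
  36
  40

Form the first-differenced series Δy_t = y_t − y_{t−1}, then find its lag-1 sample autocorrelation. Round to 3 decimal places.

-0.575

First differences Δy: 6, -1, -5, 6, -5, 4
Mean of differences = 0.8333
Numerator Σ(Δy_t−Δȳ)(Δy_{t+1}−Δȳ) = -77.5278
Denominator Σ(Δy_t−Δȳ)² = 134.8333
r_1(Δy) = -77.5278 / 134.8333 = -0.575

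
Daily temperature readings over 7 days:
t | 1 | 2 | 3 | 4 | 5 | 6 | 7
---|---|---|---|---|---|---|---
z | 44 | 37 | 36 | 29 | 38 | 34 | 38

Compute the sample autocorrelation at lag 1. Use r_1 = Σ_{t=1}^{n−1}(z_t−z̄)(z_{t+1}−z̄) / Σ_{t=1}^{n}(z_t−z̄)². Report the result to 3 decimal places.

-0.088

Mean z̄ = (44 + 37 + 36 + 29 + 38 + 34 + 38)/7 = 36.5714
Deviations from mean: 7.4286, 0.4286, -0.5714, -7.5714, 1.4286, -2.5714, 1.4286
Σ(z_t−z̄)(z_{t+1}−z̄) = (3.1837) + (-0.2449) + (4.3265) + (-10.8163) + (-3.6735) + (-3.6735) = -10.8980
Denominator Σ(z_t−z̄)² = 123.7143
r_1 = -10.8980 / 123.7143 = -0.088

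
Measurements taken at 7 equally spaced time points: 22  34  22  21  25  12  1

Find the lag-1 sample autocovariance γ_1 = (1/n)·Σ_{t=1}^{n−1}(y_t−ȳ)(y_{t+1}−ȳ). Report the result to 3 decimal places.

Mean ȳ = (22 + 34 + 22 + 21 + 25 + 12 + 1)/7 = 19.5714
Σ_{t=1}^{6}(y_t−ȳ)(y_{t+1}−ȳ) = 180.8163
γ_1 = 180.8163 / 7 = 25.831

25.831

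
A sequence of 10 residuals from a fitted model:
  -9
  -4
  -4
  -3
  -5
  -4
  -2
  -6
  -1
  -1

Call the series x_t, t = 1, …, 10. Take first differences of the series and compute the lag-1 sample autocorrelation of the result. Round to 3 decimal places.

-0.486

First differences Δx: 5, 0, 1, -2, 1, 2, -4, 5, 0
Mean of differences = 0.8889
Numerator Σ(Δx_t−Δx̄)(Δx_{t+1}−Δx̄) = -33.4568
Denominator Σ(Δx_t−Δx̄)² = 68.8889
r_1(Δx) = -33.4568 / 68.8889 = -0.486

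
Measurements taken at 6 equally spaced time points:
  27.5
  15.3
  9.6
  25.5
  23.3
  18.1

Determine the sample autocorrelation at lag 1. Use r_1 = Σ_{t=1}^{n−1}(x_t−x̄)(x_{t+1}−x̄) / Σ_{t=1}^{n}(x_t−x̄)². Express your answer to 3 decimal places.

Mean x̄ = (27.5 + 15.3 + 9.6 + 25.5 + 23.3 + 18.1)/6 = 19.8833
Numerator Σ_{t=1}^{5}(x_t−x̄)(x_{t+1}−x̄) = -32.4386
Denominator Σ(x_t−x̄)² = 231.1683
r_1 = -32.4386 / 231.1683 = -0.140

-0.140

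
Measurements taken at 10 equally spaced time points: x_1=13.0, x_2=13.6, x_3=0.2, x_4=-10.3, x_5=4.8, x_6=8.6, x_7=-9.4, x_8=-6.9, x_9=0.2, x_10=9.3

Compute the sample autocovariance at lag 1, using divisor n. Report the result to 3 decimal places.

14.662

Mean x̄ = (13.0 + 13.6 + 0.2 − 10.3 + 4.8 + 8.6 − 9.4 − 6.9 + 0.2 + 9.3)/10 = 2.3100
Σ_{t=1}^{9}(x_t−x̄)(x_{t+1}−x̄) = 146.6159
γ_1 = 146.6159 / 10 = 14.662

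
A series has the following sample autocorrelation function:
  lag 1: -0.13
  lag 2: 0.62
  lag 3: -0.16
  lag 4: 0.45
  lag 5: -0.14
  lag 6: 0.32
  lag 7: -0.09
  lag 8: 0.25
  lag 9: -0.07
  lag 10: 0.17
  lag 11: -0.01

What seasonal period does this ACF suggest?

The largest autocorrelation is r_2 = 0.62, with weaker echoes at lags 4 (0.45), 6 (0.32), 8 (0.25) and 10 (0.17); the remaining lags stay at or below -0.01.
The dominant spike at lag 2 indicates a seasonal period of 2.

2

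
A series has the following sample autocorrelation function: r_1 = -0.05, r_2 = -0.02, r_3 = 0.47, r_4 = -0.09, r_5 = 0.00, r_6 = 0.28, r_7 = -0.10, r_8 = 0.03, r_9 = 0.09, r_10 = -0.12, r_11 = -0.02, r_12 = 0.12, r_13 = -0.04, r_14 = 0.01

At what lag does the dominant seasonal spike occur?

The largest autocorrelation is r_3 = 0.47, with a weaker echo at lag 6 (0.28); the remaining lags stay at or below 0.12.
The dominant spike at lag 3 indicates a seasonal period of 3.

3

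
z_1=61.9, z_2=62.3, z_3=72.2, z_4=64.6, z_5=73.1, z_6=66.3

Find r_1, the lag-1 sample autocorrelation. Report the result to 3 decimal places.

Mean z̄ = (61.9 + 62.3 + 72.2 + 64.6 + 73.1 + 66.3)/6 = 66.7333
Numerator Σ_{t=1}^{5}(z_t−z̄)(z_{t+1}−z̄) = -30.8111
Denominator Σ(z_t−z̄)² = 118.1733
r_1 = -30.8111 / 118.1733 = -0.261

-0.261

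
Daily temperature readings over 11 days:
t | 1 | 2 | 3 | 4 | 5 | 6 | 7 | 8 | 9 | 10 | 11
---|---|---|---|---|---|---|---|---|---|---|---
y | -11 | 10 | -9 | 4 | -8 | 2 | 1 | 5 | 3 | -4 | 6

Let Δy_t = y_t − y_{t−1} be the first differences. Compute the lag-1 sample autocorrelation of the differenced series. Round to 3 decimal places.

First differences Δy: 21, -19, 13, -12, 10, -1, 4, -2, -7, 10
Mean of differences = 1.7000
Numerator Σ(Δy_t−Δȳ)(Δy_{t+1}−Δȳ) = -979.0900
Denominator Σ(Δy_t−Δȳ)² = 1356.1000
r_1(Δy) = -979.0900 / 1356.1000 = -0.722

-0.722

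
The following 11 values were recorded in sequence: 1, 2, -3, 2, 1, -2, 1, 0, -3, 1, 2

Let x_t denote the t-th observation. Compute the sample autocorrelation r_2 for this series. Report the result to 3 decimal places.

Mean x̄ = (1 + 2 − 3 + 2 + 1 − 2 + 1 + 0 − 3 + 1 + 2)/11 = 0.1818
Numerator Σ_{t=1}^{9}(x_t−x̄)(x_{t+2}−x̄) = -13.3388
Denominator Σ(x_t−x̄)² = 37.6364
r_2 = -13.3388 / 37.6364 = -0.354

-0.354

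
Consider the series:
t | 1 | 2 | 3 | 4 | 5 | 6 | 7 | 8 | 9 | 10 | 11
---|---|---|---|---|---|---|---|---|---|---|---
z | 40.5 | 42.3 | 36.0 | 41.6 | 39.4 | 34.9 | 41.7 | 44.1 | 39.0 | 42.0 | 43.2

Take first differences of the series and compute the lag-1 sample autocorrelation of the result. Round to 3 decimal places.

-0.466

First differences Δz: 1.8, -6.3, 5.6, -2.2, -4.5, 6.8, 2.4, -5.1, 3.0, 1.2
Mean of differences = 0.2700
Numerator Σ(Δz_t−Δz̄)(Δz_{t+1}−Δz̄) = -87.2519
Denominator Σ(Δz_t−Δz̄)² = 187.1010
r_1(Δz) = -87.2519 / 187.1010 = -0.466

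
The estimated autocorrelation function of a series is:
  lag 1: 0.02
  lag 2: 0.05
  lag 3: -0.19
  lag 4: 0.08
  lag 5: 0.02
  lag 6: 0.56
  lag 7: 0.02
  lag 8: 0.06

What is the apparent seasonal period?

6

The largest autocorrelation is r_6 = 0.56; the remaining lags stay at or below 0.08.
The dominant spike at lag 6 indicates a seasonal period of 6.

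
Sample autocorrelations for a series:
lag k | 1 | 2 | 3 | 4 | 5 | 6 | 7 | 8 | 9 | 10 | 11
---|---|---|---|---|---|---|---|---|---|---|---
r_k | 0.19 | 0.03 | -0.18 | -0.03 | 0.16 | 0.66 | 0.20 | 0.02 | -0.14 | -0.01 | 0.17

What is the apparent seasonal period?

The largest autocorrelation is r_6 = 0.66; the remaining lags stay at or below 0.20.
The dominant spike at lag 6 indicates a seasonal period of 6.

6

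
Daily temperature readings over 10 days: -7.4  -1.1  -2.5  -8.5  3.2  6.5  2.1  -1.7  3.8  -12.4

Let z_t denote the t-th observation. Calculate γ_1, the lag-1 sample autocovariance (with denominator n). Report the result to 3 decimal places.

-1.776

Mean z̄ = (-7.4 − 1.1 − 2.5 − 8.5 + 3.2 + 6.5 + 2.1 − 1.7 + 3.8 − 12.4)/10 = -1.8000
Σ_{t=1}^{9}(z_t−z̄)(z_{t+1}−z̄) = -17.7600
γ_1 = -17.7600 / 10 = -1.776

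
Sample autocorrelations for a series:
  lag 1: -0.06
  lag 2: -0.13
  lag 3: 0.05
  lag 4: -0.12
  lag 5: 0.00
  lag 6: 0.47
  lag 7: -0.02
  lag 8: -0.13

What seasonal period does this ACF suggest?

The largest autocorrelation is r_6 = 0.47; the remaining lags stay at or below 0.05.
The dominant spike at lag 6 indicates a seasonal period of 6.

6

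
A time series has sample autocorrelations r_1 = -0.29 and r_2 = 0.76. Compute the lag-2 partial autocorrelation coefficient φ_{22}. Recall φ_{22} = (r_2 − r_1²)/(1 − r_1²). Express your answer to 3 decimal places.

φ_{22} = (r_2 − r_1²) / (1 − r_1²)
r_1² = (-0.29)² = 0.0841
Numerator = 0.76 − 0.0841 = 0.6759; denominator = 1 − 0.0841 = 0.9159
φ_{22} = 0.6759 / 0.9159 = 0.738

0.738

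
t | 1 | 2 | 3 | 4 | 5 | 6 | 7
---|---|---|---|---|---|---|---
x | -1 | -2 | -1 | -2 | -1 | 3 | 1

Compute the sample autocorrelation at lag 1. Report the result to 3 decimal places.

0.331

Mean x̄ = (-1 − 2 − 1 − 2 − 1 + 3 + 1)/7 = -0.4286
Σ(x_t−x̄)(x_{t+1}−x̄) = (0.8980) + (0.8980) + (0.8980) + (0.8980) + (-1.9592) + (4.8980) = 6.5306
Denominator Σ(x_t−x̄)² = 19.7143
r_1 = 6.5306 / 19.7143 = 0.331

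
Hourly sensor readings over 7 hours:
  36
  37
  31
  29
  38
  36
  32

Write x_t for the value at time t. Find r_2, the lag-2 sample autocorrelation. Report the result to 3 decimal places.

Mean x̄ = (36 + 37 + 31 + 29 + 38 + 36 + 32)/7 = 34.1429
Numerator Σ_{t=1}^{5}(x_t−x̄)(x_{t+2}−x̄) = -50.4694
Denominator Σ(x_t−x̄)² = 70.8571
r_2 = -50.4694 / 70.8571 = -0.712

-0.712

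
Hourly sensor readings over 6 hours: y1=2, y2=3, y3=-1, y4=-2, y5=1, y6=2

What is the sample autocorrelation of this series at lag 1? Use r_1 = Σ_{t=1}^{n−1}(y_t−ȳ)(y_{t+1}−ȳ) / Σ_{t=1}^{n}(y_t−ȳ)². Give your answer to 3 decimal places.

Mean ȳ = (2 + 3 − 1 − 2 + 1 + 2)/6 = 0.8333
Σ(y_t−ȳ)(y_{t+1}−ȳ) = (2.5278) + (-3.9722) + (5.1944) + (-0.4722) + (0.1944) = 3.4722
Denominator Σ(y_t−ȳ)² = 18.8333
r_1 = 3.4722 / 18.8333 = 0.184

0.184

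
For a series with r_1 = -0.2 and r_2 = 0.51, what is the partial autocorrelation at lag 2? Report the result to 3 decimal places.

0.490

φ_{22} = (r_2 − r_1²) / (1 − r_1²)
r_1² = (-0.2)² = 0.04
Numerator = 0.51 − 0.0400 = 0.4700; denominator = 1 − 0.0400 = 0.9600
φ_{22} = 0.4700 / 0.9600 = 0.490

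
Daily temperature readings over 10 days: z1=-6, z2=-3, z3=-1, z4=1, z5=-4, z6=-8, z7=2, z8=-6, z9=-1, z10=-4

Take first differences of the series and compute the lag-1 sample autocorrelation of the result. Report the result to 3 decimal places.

First differences Δz: 3, 2, 2, -5, -4, 10, -8, 5, -3
Mean of differences = 0.2222
Numerator Σ(Δz_t−Δz̄)(Δz_{t+1}−Δz̄) = -155.4938
Denominator Σ(Δz_t−Δz̄)² = 255.5556
r_1(Δz) = -155.4938 / 255.5556 = -0.608

-0.608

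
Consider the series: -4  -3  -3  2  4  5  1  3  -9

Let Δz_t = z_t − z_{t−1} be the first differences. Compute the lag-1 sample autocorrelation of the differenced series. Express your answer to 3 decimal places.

-0.108

First differences Δz: 1, 0, 5, 2, 1, -4, 2, -12
Mean of differences = -0.6250
Numerator Σ(Δz_t−Δz̄)(Δz_{t+1}−Δz̄) = -20.6406
Denominator Σ(Δz_t−Δz̄)² = 191.8750
r_1(Δz) = -20.6406 / 191.8750 = -0.108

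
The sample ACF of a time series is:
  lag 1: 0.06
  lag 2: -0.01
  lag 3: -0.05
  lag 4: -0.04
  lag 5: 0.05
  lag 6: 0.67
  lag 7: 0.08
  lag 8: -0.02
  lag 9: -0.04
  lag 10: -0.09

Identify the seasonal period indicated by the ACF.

The largest autocorrelation is r_6 = 0.67; the remaining lags stay at or below 0.08.
The dominant spike at lag 6 indicates a seasonal period of 6.

6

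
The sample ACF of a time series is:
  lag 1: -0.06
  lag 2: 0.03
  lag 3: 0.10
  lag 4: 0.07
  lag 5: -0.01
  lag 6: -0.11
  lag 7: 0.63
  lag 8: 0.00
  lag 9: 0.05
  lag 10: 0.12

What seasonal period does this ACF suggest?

The largest autocorrelation is r_7 = 0.63; the remaining lags stay at or below 0.12.
The dominant spike at lag 7 indicates a seasonal period of 7.

7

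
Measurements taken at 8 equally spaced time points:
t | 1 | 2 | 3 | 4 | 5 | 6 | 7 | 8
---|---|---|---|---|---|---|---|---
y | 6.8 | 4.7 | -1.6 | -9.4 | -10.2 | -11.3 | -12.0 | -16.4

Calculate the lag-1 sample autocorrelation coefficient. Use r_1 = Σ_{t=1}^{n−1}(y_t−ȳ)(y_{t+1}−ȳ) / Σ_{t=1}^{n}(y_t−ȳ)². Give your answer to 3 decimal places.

0.600

Mean ȳ = (6.8 + 4.7 − 1.6 − 9.4 − 10.2 − 11.3 − 12.0 − 16.4)/8 = -6.1750
Deviations from mean: 12.9750, 10.8750, 4.5750, -3.2250, -4.0250, -5.1250, -5.8250, -10.2250
Σ(y_t−ȳ)(y_{t+1}−ȳ) = (141.1031) + (49.7531) + (-14.7544) + (12.9806) + (20.6281) + (29.8531) + (59.5606) = 299.1244
Denominator Σ(y_t−ȳ)² = 498.8950
r_1 = 299.1244 / 498.8950 = 0.600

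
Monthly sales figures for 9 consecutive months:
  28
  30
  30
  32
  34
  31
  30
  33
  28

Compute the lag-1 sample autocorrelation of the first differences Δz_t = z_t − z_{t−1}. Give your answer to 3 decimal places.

-0.304

First differences Δz: 2, 0, 2, 2, -3, -1, 3, -5
Mean of differences = 0.0000
Numerator Σ(Δz_t−Δz̄)(Δz_{t+1}−Δz̄) = -17.0000
Denominator Σ(Δz_t−Δz̄)² = 56.0000
r_1(Δz) = -17.0000 / 56.0000 = -0.304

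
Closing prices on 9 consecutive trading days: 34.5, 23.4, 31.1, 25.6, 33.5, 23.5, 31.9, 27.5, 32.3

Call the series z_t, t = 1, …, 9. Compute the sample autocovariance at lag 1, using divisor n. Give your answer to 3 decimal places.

-12.600

Mean z̄ = (34.5 + 23.4 + 31.1 + 25.6 + 33.5 + 23.5 + 31.9 + 27.5 + 32.3)/9 = 29.2556
Σ_{t=1}^{8}(z_t−z̄)(z_{t+1}−z̄) = -113.4042
γ_1 = -113.4042 / 9 = -12.600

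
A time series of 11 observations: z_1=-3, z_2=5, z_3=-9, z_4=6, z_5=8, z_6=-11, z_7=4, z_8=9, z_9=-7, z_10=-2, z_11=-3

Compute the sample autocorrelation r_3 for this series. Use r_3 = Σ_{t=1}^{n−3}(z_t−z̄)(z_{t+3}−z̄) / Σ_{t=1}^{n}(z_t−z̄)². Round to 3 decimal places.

Mean z̄ = (-3 + 5 − 9 + 6 + 8 − 11 + 4 + 9 − 7 − 2 − 3)/11 = -0.2727
Numerator Σ_{t=1}^{8}(z_t−z̄)(z_{t+3}−z̄) = 263.1405
Denominator Σ(z_t−z̄)² = 494.1818
r_3 = 263.1405 / 494.1818 = 0.532

0.532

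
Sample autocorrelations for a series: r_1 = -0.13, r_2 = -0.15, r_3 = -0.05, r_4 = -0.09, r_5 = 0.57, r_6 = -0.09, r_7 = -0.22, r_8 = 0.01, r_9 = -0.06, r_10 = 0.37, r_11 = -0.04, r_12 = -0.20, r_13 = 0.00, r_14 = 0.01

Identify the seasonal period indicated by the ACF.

5

The largest autocorrelation is r_5 = 0.57, with a weaker echo at lag 10 (0.37); the remaining lags stay at or below 0.01.
The dominant spike at lag 5 indicates a seasonal period of 5.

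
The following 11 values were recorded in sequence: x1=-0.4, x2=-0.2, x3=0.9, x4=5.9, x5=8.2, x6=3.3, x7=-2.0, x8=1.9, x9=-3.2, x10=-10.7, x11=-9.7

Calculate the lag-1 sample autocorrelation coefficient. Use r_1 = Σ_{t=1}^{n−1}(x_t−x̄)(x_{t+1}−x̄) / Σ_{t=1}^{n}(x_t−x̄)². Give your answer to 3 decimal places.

0.606

Mean x̄ = (-0.4 − 0.2 + 0.9 + 5.9 + 8.2 + 3.3 − 2.0 + 1.9 − 3.2 − 10.7 − 9.7)/11 = -0.5455
Numerator Σ_{t=1}^{10}(x_t−x̄)(x_{t+1}−x̄) = 204.1388
Denominator Σ(x_t−x̄)² = 337.1073
r_1 = 204.1388 / 337.1073 = 0.606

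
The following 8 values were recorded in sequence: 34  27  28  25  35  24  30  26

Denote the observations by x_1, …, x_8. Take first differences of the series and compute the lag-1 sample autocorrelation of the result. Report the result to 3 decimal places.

-0.737

First differences Δx: -7, 1, -3, 10, -11, 6, -4
Mean of differences = -1.1429
Numerator Σ(Δx_t−Δx̄)(Δx_{t+1}−Δx̄) = -237.8776
Denominator Σ(Δx_t−Δx̄)² = 322.8571
r_1(Δx) = -237.8776 / 322.8571 = -0.737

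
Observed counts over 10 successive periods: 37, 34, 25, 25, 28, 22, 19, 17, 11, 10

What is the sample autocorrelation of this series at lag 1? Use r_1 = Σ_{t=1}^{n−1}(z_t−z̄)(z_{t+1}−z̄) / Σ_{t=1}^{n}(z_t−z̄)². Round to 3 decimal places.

0.615

Mean z̄ = (37 + 34 + 25 + 25 + 28 + 22 + 19 + 17 + 11 + 10)/10 = 22.8000
Numerator Σ_{t=1}^{9}(z_t−z̄)(z_{t+1}−z̄) = 440.3600
Denominator Σ(z_t−z̄)² = 715.6000
r_1 = 440.3600 / 715.6000 = 0.615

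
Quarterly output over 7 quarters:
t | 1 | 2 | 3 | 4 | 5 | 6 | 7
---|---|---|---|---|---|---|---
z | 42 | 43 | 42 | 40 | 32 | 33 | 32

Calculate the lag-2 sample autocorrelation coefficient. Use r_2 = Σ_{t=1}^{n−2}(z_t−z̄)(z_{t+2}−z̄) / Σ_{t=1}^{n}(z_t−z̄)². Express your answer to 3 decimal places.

0.177

Mean z̄ = (42 + 43 + 42 + 40 + 32 + 33 + 32)/7 = 37.7143
Deviations from mean: 4.2857, 5.2857, 4.2857, 2.2857, -5.7143, -4.7143, -5.7143
Numerator Σ_{t=1}^{5}(z_t−z̄)(z_{t+2}−z̄) = 27.8367
Denominator Σ(z_t−z̄)² = 157.4286
r_2 = 27.8367 / 157.4286 = 0.177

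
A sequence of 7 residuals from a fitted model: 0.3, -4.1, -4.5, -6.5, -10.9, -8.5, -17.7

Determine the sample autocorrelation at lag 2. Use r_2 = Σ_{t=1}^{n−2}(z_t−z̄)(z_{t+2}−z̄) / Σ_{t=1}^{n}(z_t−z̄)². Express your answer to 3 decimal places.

0.252

Mean z̄ = (0.3 − 4.1 − 4.5 − 6.5 − 10.9 − 8.5 − 17.7)/7 = -7.4143
Deviations from mean: 7.7143, 3.3143, 2.9143, 0.9143, -3.4857, -1.0857, -10.2857
Σ(z_t−z̄)(z_{t+2}−z̄) = (22.4816) + (3.0302) + (-10.1584) + (-0.9927) + (35.8531) = 50.2139
Denominator Σ(z_t−z̄)² = 198.9486
r_2 = 50.2139 / 198.9486 = 0.252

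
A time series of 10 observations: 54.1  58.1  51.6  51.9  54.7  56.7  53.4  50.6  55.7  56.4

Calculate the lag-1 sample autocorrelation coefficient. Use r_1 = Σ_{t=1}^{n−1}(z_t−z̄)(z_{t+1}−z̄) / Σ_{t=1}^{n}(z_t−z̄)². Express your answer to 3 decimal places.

Mean z̄ = (54.1 + 58.1 + 51.6 + 51.9 + 54.7 + 56.7 + 53.4 + 50.6 + 55.7 + 56.4)/10 = 54.3200
Numerator Σ_{t=1}^{9}(z_t−z̄)(z_{t+1}−z̄) = -5.5764
Denominator Σ(z_t−z̄)² = 54.3160
r_1 = -5.5764 / 54.3160 = -0.103

-0.103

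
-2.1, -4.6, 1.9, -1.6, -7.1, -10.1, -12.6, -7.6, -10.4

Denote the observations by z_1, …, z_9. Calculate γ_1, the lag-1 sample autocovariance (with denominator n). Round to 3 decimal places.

Mean z̄ = (-2.1 − 4.6 + 1.9 − 1.6 − 7.1 − 10.1 − 12.6 − 7.6 − 10.4)/9 = -6.0222
Σ_{t=1}^{8}(z_t−z̄)(z_{t+1}−z̄) = 95.6162
γ_1 = 95.6162 / 9 = 10.624

10.624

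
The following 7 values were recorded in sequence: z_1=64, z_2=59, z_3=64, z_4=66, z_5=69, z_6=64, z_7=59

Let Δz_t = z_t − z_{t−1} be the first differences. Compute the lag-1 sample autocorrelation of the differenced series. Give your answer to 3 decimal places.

First differences Δz: -5, 5, 2, 3, -5, -5
Mean of differences = -0.8333
Numerator Σ(Δz_t−Δz̄)(Δz_{t+1}−Δz̄) = 4.4722
Denominator Σ(Δz_t−Δz̄)² = 108.8333
r_1(Δz) = 4.4722 / 108.8333 = 0.041

0.041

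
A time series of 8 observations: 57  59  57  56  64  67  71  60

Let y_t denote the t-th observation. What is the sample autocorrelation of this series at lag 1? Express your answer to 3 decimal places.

0.417

Mean ȳ = (57 + 59 + 57 + 56 + 64 + 67 + 71 + 60)/8 = 61.3750
Deviations from mean: -4.3750, -2.3750, -4.3750, -5.3750, 2.6250, 5.6250, 9.6250, -1.3750
Σ(y_t−ȳ)(y_{t+1}−ȳ) = (10.3906) + (10.3906) + (23.5156) + (-14.1094) + (14.7656) + (54.1406) + (-13.2344) = 85.8594
Denominator Σ(y_t−ȳ)² = 205.8750
r_1 = 85.8594 / 205.8750 = 0.417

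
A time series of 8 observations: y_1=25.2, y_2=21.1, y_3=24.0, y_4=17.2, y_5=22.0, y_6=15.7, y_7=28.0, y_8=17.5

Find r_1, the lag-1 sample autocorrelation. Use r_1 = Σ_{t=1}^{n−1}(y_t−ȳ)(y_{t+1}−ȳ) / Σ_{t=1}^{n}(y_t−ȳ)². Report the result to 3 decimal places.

-0.630

Mean ȳ = (25.2 + 21.1 + 24.0 + 17.2 + 22.0 + 15.7 + 28.0 + 17.5)/8 = 21.3375
Σ(y_t−ȳ)(y_{t+1}−ȳ) = (-0.9173) + (-0.6323) + (-11.0161) + (-2.7411) + (-3.7348) + (-37.5598) + (-25.5673) = -82.1689
Denominator Σ(y_t−ȳ)² = 130.5188
r_1 = -82.1689 / 130.5188 = -0.630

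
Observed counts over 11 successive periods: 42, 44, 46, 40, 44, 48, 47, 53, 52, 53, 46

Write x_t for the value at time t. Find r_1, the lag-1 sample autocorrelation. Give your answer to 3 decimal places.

Mean x̄ = (42 + 44 + 46 + 40 + 44 + 48 + 47 + 53 + 52 + 53 + 46)/11 = 46.8182
Numerator Σ_{t=1}^{10}(x_t−x̄)(x_{t+1}−x̄) = 97.6942
Denominator Σ(x_t−x̄)² = 191.6364
r_1 = 97.6942 / 191.6364 = 0.510

0.510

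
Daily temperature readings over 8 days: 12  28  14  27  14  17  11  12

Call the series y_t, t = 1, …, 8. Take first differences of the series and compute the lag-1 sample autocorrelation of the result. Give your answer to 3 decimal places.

-0.763

First differences Δy: 16, -14, 13, -13, 3, -6, 1
Mean of differences = 0.0000
Numerator Σ(Δy_t−Δȳ)(Δy_{t+1}−Δȳ) = -638.0000
Denominator Σ(Δy_t−Δȳ)² = 836.0000
r_1(Δy) = -638.0000 / 836.0000 = -0.763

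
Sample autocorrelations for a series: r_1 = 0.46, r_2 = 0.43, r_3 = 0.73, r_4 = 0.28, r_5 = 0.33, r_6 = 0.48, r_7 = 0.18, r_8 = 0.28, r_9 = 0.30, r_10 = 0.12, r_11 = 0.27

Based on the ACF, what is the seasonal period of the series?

The largest autocorrelation is r_3 = 0.73, with a weaker echo at lag 6 (0.48); the remaining lags stay at or below 0.46. The elevated value at lag 1 (0.46), dropping to 0.43 at lag 2, reflects decaying short-term dependence rather than seasonality.
The dominant spike at lag 3 indicates a seasonal period of 3.

3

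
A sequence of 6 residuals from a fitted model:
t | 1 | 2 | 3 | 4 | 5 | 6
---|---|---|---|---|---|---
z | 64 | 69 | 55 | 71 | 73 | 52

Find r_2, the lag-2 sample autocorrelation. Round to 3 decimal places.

-0.342

Mean z̄ = (64 + 69 + 55 + 71 + 73 + 52)/6 = 64.0000
Deviations from mean: 0.0000, 5.0000, -9.0000, 7.0000, 9.0000, -12.0000
Σ(z_t−z̄)(z_{t+2}−z̄) = (0.0000) + (35.0000) + (-81.0000) + (-84.0000) = -130.0000
Denominator Σ(z_t−z̄)² = 380.0000
r_2 = -130.0000 / 380.0000 = -0.342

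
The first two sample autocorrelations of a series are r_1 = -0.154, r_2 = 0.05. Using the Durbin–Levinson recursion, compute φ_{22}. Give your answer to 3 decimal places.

0.027

φ_{22} = (r_2 − r_1²) / (1 − r_1²)
r_1² = (-0.154)² = 0.023716
Numerator = 0.05 − 0.0237 = 0.0263; denominator = 1 − 0.0237 = 0.9763
φ_{22} = 0.0263 / 0.9763 = 0.027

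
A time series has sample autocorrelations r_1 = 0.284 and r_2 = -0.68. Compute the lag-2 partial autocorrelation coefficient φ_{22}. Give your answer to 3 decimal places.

φ_{22} = (r_2 − r_1²) / (1 − r_1²)
r_1² = (0.284)² = 0.080656
Numerator = -0.68 − 0.0807 = -0.7607; denominator = 1 − 0.0807 = 0.9193
φ_{22} = -0.7607 / 0.9193 = -0.827

-0.827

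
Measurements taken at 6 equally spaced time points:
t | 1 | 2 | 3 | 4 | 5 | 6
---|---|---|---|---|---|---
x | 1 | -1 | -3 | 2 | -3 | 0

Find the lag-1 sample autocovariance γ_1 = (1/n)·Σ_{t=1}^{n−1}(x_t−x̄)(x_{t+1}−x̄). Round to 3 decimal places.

-2.296

Mean x̄ = (1 − 1 − 3 + 2 − 3 + 0)/6 = -0.6667
Deviations: 1.6667, -0.3333, -2.3333, 2.6667, -2.3333, 0.6667
Σ_{t=1}^{5}(x_t−x̄)(x_{t+1}−x̄) = -13.7778
γ_1 = -13.7778 / 6 = -2.296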